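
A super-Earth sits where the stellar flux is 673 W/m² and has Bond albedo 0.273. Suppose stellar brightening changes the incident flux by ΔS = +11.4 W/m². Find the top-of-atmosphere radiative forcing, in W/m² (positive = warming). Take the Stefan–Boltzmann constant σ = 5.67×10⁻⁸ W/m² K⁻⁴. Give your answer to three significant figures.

2.07 W/m²

Only a fraction (1−α) is absorbed and it's spread over 4πR², so ΔF = (1−α)ΔS/4 = 2.072 W/m².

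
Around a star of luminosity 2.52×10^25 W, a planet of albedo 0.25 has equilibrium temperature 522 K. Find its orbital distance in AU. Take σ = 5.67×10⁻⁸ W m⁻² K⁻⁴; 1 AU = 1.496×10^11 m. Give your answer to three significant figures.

Required flux: S = 4σT⁴/(1−α) = 22450 W m⁻².
From L = 4πd²S, d = √(2.52×10^25/(4π·22450)) = 9.451×10^9 m = 0.06317 AU.

0.0632 AU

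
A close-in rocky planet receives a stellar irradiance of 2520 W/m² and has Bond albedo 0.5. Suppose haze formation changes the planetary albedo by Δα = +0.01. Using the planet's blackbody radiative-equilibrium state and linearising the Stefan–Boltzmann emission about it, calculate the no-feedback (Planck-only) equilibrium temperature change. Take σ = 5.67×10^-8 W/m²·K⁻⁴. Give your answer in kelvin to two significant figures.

-1.4 K

Unperturbed T_e = [2520·(1−0.5)/(4σ)]^¼ = 273.0 K.
The change in absorbed flux is Δ[S(1−α)/4] = −SΔα/4 = -6.300 W/m².
The Planck feedback parameter is 4σT_e³ = 4.615 W/m²/K.
So ΔT₀ = -6.300/4.615 = -1.37 K.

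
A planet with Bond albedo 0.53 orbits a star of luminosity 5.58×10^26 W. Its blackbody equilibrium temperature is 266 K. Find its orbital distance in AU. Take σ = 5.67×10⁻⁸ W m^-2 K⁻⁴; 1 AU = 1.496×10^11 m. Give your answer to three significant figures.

Energy balance gives S = 4σT⁴/(1−α) = 2416 W m^-2.
From L = 4πd²S, d = √(5.58×10^26/(4π·2416)) = 1.356×10^11 m = 0.9062 AU.

0.906 AU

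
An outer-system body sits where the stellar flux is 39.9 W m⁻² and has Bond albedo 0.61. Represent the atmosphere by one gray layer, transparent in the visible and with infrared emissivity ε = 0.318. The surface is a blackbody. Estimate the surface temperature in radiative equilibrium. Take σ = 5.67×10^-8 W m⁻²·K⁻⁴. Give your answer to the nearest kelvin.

The planet radiates to space at T_e = [S(1−α)/(4σ)]^(1/4) = 91.01 K.
Surface balance with a leaky layer gives σT_s⁴ = σT_e⁴·2/(2−ε), so T_s = T_e·[2/(2−0.318)]^(1/4) = 95.04 K.

95 kelvin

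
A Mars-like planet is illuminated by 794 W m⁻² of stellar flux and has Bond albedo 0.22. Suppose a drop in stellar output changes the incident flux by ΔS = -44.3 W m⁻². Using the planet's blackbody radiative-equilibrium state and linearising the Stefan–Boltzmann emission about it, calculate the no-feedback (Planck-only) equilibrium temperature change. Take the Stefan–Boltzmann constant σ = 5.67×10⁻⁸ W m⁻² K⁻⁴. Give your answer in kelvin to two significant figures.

Unperturbed T_e = [794.0·(1−0.22)/(4σ)]^¼ = 228.6 K.
ΔF = Δ[S(1−α)]/4 = (1−0.22)·-44.3/4 = -8.639 W m⁻².
The Planck feedback parameter is 4σT_e³ = 2.709 W m⁻²/K.
ΔT₀ = ΔF/λ_P = -8.639/2.709 = -3.19 K.

-3.2 K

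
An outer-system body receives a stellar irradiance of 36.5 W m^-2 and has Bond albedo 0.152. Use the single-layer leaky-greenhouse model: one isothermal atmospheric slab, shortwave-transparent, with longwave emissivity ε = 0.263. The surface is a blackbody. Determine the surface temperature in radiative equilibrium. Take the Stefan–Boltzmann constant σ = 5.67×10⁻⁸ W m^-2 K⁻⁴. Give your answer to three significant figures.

At the top of the atmosphere, σT_e⁴ = S(1−α)/4 = 7.738 W m^-2, giving T_e = 108.1 K.
For a single slab of emissivity ε, T_s⁴ = 2T_e⁴/(2−ε); thus T_s = 108.1·(1.151)^(1/4) = 112.0 K.

112 kelvin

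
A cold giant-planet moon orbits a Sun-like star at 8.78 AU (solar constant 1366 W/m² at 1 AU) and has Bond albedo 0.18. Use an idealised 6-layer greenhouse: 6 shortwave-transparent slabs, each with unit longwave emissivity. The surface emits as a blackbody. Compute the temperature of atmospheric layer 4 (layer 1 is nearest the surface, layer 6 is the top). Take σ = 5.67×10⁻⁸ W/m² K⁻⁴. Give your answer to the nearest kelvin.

118 K

Irradiance scales as 1/d², so S = 1366 W/m² × (1/8.78)² = 17.72 W/m².
Top-of-atmosphere balance: σT_e⁴ = S(1−α)/4 = 3.633 W/m² → T_e = 89.47 K.
In the N-layer model, layer k (counted from the surface) has T_k = (N+1−k)^(1/4)·T_e.
T_4 = (3)^(1/4)·89.47 = 117.7 K.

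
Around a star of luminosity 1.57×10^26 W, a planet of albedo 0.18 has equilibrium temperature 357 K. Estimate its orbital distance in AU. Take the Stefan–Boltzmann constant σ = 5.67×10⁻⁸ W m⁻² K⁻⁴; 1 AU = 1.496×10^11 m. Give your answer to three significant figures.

0.353 AU

The flux needed for this T is 4σT⁴/(1−0.18) = 4493 W m⁻².
Then d = [L/(4πS)]^(1/2) = 5.273×10^10 m, i.e. 0.3525 AU.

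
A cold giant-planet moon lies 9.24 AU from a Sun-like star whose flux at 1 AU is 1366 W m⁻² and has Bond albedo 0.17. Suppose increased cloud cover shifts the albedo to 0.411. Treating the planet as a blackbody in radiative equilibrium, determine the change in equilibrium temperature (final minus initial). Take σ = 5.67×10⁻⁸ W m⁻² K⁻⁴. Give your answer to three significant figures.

-7.19 kelvin

Flux at the orbit: S = 1366/(9.24)² = 16.00 W m⁻².
Initial: T₁ = [S(1−0.17)/(4σ)]^(1/4) = 87.48 K.
Final:   T₂ = [S(1−0.411)/(4σ)]^(1/4) = 80.29 K.
Change: 80.29 − 87.48 = -7.188 K.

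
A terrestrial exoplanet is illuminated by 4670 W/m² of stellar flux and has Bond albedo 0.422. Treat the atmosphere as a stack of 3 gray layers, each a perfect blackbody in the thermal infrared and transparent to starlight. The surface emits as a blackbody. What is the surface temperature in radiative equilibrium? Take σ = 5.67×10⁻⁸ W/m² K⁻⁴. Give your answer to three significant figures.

467 K

The effective emission temperature is T_e = [S(1−α)/(4σ)]^¼ = 330.3 K.
Layer-by-layer balance gives σT_s⁴ = (N+1)σT_e⁴, so T_s = 4^¼·330.3 = 467.1 K.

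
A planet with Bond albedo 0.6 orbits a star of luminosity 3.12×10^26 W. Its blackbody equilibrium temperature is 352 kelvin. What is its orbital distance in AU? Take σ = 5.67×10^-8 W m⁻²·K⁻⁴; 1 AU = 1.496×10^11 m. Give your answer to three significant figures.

0.357 AU

Required flux: S = 4σT⁴/(1−α) = 8705 W m⁻².
S = L/(4πd²) → d = √(L/4πS) = √(3.12×10^26/(4π·8705)) = 5.341×10^10 m = 0.3570 AU.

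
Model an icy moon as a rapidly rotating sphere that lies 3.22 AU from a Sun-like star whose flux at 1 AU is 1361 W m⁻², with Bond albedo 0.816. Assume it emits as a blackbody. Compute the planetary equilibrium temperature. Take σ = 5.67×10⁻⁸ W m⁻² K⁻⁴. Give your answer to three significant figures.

Flux at the orbit: S = 1361/(3.22)² = 131.3 W m⁻².
Absorbed flux (global mean): S(1−α)/4 = 131.3·0.184/4 = 6.038 W m⁻².
Balancing against σT⁴: T = (6.038/5.67×10⁻⁸)^(1/4) = 101.6 K.

102 K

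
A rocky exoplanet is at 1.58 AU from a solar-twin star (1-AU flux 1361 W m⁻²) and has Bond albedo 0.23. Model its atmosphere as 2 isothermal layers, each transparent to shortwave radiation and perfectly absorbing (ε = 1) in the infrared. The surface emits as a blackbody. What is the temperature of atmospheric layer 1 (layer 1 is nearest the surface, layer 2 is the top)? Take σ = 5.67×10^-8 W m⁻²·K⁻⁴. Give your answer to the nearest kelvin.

247 K

By the inverse-square law, S = 1361/1.58² = 545.2 W m⁻².
The effective emission temperature is T_e = [S(1−α)/(4σ)]^¼ = 207.4 K.
Each opaque layer satisfies 2T_j⁴ = T_{j−1}⁴ + T_{j+1}⁴, giving T_k⁴ = (N+1−k)T_e⁴.
T_1 = (2)^(1/4)·207.4 = 246.7 K.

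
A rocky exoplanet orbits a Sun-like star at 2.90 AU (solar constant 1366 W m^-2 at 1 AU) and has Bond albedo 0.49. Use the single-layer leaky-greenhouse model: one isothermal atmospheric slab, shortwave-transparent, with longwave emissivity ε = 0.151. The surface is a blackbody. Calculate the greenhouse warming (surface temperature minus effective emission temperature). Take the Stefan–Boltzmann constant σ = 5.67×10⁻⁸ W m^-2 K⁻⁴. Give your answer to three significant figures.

Irradiance scales as 1/d², so S = 1366 W m^-2 × (1/2.90)² = 162.4 W m^-2.
Effective emission temperature (TOA balance): σT_e⁴ = S(1−α)/4 = 20.71 W m^-2 → T_e = 138.2 K.
The surface balance (absorbed SW + ε·downward IR = σT_s⁴) with T_a⁴ = T_s⁴/2 reduces to T_s = T_e·[2/(2−ε)]^¼ = 141.0 K.
The atmosphere warms the surface by 2.740 K.

2.74 K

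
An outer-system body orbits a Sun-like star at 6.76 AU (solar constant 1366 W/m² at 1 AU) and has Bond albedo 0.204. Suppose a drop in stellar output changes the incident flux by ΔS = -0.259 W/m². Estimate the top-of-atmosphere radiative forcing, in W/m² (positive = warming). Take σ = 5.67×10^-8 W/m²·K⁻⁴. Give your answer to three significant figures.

-0.0515 W/m²

By the inverse-square law, S = 1366/6.76² = 29.89 W/m².
ΔF = Δ[S(1−α)]/4 = (1−0.204)·-0.259/4 = -0.05154 W/m².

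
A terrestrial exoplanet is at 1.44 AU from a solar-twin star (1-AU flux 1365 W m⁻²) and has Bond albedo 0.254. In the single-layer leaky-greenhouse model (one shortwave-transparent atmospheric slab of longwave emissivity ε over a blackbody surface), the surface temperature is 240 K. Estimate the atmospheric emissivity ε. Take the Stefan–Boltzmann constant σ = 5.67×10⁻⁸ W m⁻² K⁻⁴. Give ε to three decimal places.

0.695

Flux at the orbit: S = 1365/(1.44)² = 658.3 W m⁻².
First, T_e = [658.3·(1−0.254)/(4σ)]^(1/4) = 215.7 K.
Inverting T_s⁴ = 2T_e⁴/(2−ε): (T_e/T_s)⁴ = 0.6526, so ε = 2(1 − 0.6526) = 0.6948.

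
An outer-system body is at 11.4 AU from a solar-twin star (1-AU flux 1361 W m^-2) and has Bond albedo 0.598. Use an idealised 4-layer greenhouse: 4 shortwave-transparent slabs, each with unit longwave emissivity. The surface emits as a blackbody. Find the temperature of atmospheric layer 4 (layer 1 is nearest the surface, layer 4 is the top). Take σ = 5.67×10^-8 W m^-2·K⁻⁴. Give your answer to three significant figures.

By the inverse-square law, S = 1361/11.4² = 10.47 W m^-2.
OLR = S(1−α)/4 = 1.052 W m^-2; the top layer radiates at T_e = 65.64 K.
The net upward flux σT_e⁴ is constant between every pair of levels, so T_k⁴ = (N+1−k)T_e⁴.
T_4 = (1)^(1/4)·65.64 = 65.64 K.

65.6 kelvin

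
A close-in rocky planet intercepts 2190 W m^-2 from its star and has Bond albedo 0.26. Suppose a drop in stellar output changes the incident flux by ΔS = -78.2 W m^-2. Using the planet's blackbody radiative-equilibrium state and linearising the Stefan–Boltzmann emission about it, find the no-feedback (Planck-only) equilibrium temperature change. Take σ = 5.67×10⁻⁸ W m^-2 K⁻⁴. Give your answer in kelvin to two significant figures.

Unperturbed T_e = [2190·(1−0.26)/(4σ)]^¼ = 290.7 K.
Only a fraction (1−α) is absorbed and it's spread over 4πR², so ΔF = (1−α)ΔS/4 = -14.47 W m^-2.
Planck response: λ_P = 4σT_e³ = 4·5.67×10⁻⁸·(290.7)³ = 5.574 W m^-2/K.
Hence the no-feedback warming is ΔF/(4σT_e³) = -2.60 K.

-2.6 K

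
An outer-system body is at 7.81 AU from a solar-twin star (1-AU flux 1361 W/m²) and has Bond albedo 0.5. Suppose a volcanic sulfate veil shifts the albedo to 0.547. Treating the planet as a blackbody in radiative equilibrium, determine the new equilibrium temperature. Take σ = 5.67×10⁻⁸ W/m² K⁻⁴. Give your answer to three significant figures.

81.7 K

Irradiance scales as 1/d², so S = 1361 W/m² × (1/7.81)² = 22.31 W/m².
New equilibrium: T₂ = [(1−0.547)·22.31/(4σ)]^(1/4) = 81.71 K.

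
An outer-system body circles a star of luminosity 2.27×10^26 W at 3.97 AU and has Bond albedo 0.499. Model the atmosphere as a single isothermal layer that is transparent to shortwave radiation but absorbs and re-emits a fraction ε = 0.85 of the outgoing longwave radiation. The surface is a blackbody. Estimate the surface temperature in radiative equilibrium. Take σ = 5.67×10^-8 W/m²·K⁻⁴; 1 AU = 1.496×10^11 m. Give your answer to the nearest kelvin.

d = 3.97 × 1.496×10^11 m = 5.939×10^11 m.
Spreading L over a sphere of radius d: S = 2.27×10^26/(4π·5.94×10^11²) = 51.21 W/m².
Effective emission temperature (TOA balance): σT_e⁴ = S(1−α)/4 = 6.414 W/m² → T_e = 103.1 K.
For a single slab of emissivity ε, T_s⁴ = 2T_e⁴/(2−ε); thus T_s = 103.1·(1.739)^(1/4) = 118.4 K.

118 kelvin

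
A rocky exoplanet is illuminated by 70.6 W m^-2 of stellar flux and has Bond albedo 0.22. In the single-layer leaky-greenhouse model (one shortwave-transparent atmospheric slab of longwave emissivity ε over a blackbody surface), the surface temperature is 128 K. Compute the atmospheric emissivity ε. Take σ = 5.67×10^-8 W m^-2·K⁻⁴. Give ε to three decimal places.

0.191

TOA balance gives T_e = 124.8 K.
Since (2−ε)/2 = (T_e/T_s)⁴ = 0.9045, ε = 0.1910.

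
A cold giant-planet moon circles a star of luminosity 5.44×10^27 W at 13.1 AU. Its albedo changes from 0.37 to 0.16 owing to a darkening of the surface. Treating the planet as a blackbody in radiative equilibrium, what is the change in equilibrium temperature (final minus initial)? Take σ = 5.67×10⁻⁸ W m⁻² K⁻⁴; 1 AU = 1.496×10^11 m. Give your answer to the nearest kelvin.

10 K

Orbital distance: d = 13.1 AU = 1.960×10^12 m.
S = L/(4πd²) = 112.7 W m⁻².
Before: T₁ = [112.7·0.63/(4σ)]^(1/4) = 133.0 K.
With α = 0.16, T₂ = 142.9 K.
ΔT = T₂ − T₁ = 9.919 K.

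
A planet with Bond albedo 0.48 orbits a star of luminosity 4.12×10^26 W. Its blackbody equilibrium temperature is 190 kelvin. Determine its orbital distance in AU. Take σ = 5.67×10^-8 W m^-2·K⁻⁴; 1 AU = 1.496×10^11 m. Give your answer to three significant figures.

Required flux: S = 4σT⁴/(1−α) = 568.4 W m^-2.
S = L/(4πd²) → d = √(L/4πS) = √(4.12×10^26/(4π·568.4)) = 2.402×10^11 m = 1.605 AU.

1.61 AU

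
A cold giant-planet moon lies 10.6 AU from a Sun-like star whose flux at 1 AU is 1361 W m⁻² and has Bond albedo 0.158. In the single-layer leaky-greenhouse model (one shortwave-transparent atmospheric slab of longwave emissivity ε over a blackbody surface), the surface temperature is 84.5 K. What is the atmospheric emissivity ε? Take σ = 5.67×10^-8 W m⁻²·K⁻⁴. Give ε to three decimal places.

By the inverse-square law, S = 1361/10.6² = 12.11 W m⁻².
Effective temperature: T_e = [S(1−α)/(4σ)]^(1/4) = 81.89 K.
T_s⁴ = T_e⁴·2/(2−ε) → ε = 2 − 2(T_e/T_s)⁴ = 2 − 2·(81.89/84.5)⁴ = 0.2359.

0.236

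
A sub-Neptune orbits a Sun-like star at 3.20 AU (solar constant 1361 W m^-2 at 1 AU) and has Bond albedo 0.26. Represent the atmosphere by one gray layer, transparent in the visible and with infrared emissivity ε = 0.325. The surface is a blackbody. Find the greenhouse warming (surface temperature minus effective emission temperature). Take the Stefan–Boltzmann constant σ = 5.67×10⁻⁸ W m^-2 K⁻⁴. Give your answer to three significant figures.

6.54 kelvin

Flux at the orbit: S = 1361/(3.20)² = 132.9 W m^-2.
At the top of the atmosphere, σT_e⁴ = S(1−α)/4 = 24.59 W m^-2, giving T_e = 144.3 K.
Surface balance with a leaky layer gives σT_s⁴ = σT_e⁴·2/(2−ε), so T_s = T_e·[2/(2−0.325)]^(1/4) = 150.8 K.
Greenhouse warming: T_s − T_e = 6.542 K.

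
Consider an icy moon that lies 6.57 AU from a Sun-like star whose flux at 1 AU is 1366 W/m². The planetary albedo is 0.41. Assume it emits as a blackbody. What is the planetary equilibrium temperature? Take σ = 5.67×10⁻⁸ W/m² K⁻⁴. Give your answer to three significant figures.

95.3 kelvin

Irradiance scales as 1/d², so S = 1366 W/m² × (1/6.57)² = 31.65 W/m².
The planet absorbs (1−α)S over its disc πR² and re-emits over 4πR², so the mean absorbed flux is (1−0.41)·31.65/4 = 4.668 W/m².
In equilibrium σT⁴ equals this, so T = 95.25 K.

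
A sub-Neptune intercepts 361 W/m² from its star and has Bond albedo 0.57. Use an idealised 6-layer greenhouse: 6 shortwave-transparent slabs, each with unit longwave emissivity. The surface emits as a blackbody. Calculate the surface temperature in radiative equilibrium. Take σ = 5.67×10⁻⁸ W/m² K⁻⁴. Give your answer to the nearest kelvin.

263 K

OLR = S(1−α)/4 = 38.81 W/m²; the top layer radiates at T_e = 161.7 K.
Layer-by-layer balance gives σT_s⁴ = (N+1)σT_e⁴, so T_s = 7^¼·161.7 = 263.1 K.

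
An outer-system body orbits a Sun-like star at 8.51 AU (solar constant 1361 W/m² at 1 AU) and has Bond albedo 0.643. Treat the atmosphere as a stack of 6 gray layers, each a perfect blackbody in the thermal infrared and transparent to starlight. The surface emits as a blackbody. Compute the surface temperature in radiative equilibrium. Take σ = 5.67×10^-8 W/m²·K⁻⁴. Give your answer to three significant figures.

By the inverse-square law, S = 1361/8.51² = 18.79 W/m².
OLR = S(1−α)/4 = 1.677 W/m²; the top layer radiates at T_e = 73.75 K.
With N = 6 opaque layers, T_s = (N+1)^(1/4)·T_e = 7^(1/4)·73.75 = 120.0 K.

120 kelvin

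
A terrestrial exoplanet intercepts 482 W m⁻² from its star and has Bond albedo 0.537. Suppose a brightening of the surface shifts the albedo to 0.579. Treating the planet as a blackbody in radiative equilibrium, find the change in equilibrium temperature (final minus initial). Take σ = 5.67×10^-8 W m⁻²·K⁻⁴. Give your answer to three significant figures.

-4.16 K

Initial: T₁ = [S(1−0.537)/(4σ)]^(1/4) = 177.1 K.
After:  T₂ = [482.0·0.421/(4σ)]^(1/4) = 173.0 K.
Change: 173.0 − 177.1 = -4.161 K.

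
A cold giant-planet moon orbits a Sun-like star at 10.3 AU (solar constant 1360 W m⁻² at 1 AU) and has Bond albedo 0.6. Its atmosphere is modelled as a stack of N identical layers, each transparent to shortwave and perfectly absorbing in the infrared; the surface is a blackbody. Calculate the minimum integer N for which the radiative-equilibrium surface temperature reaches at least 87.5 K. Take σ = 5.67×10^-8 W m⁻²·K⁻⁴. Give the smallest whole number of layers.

2

By the inverse-square law, S = 1360/10.3² = 12.82 W m⁻².
The effective emission temperature is T_e = [S(1−α)/(4σ)]^¼ = 68.96 K.
Since T_s⁴ = (N+1)T_e⁴, we need N ≥ (T_s/T_e)⁴ − 1 = 1.593.
So N ≥ 1.593; the smallest integer is N = 2.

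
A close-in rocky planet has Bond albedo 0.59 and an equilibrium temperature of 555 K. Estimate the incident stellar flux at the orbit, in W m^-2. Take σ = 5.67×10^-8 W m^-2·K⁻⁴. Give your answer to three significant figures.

52500 W m^-2

Invert the energy balance for S: S = 4σT⁴/(1−α).
The emitted flux is σT⁴ = 5380 W m^-2.
S = 4·5380/0.41 = 52480 W m^-2.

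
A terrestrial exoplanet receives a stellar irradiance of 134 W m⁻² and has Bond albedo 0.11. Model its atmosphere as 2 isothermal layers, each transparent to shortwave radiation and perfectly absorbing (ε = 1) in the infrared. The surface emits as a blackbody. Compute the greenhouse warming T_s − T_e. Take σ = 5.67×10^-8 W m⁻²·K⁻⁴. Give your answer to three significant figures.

47.9 K

The effective emission temperature is T_e = [S(1−α)/(4σ)]^¼ = 151.4 K.
T_s = (N+1)^(1/4)·T_e = 199.3 K.
Warming: T_s − T_e = 47.86 K.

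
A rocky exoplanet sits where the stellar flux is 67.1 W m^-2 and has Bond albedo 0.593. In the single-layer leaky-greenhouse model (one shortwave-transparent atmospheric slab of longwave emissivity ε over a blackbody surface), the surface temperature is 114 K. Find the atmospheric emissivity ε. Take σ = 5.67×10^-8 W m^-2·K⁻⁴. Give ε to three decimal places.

Effective temperature: T_e = [S(1−α)/(4σ)]^(1/4) = 104.8 K.
T_s⁴ = T_e⁴·2/(2−ε) → ε = 2 − 2(T_e/T_s)⁴ = 2 − 2·(104.8/114)⁴ = 0.5741.

0.574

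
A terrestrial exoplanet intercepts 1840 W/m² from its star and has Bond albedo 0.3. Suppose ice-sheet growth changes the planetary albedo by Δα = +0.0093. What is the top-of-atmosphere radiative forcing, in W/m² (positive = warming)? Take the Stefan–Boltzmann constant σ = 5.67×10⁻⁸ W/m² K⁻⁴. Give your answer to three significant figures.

TOA radiative forcing: ΔF = −S·Δα/4 = −1840·(+0.0093)/4 = -4.278 W/m².

-4.28 W/m²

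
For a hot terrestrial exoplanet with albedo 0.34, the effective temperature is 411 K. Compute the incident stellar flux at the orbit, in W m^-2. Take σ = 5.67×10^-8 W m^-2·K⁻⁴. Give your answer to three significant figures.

Invert the energy balance for S: S = 4σT⁴/(1−α).
The emitted flux is σT⁴ = 1618 W m^-2.
So S = 4×1618/(1−0.34) = 9805 W m^-2.

9810 W m^-2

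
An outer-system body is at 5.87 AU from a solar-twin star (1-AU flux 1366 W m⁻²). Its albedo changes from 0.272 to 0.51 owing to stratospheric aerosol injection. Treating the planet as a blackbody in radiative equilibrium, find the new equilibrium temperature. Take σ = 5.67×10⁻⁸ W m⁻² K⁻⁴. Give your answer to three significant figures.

96.2 K

Irradiance scales as 1/d², so S = 1366 W m⁻² × (1/5.87)² = 39.64 W m⁻².
T₂ = [S(1−α₂)/(4σ)]^(1/4) = [39.64·0.49/(4σ)]^(1/4) = 96.20 K.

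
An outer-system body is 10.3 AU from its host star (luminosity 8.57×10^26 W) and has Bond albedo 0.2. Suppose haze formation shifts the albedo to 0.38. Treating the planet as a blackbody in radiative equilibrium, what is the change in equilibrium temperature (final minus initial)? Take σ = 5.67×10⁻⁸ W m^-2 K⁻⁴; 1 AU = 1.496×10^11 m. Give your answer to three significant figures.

-6.19 kelvin

d = 10.3 × 1.496×10^11 m = 1.541×10^12 m.
Flux at the orbit: S = L/(4πd²) = 8.57×10^26/(4π·(1.54×10^12)²) = 28.72 W m^-2.
Initial: T₁ = [S(1−0.2)/(4σ)]^(1/4) = 100.3 K.
Final:   T₂ = [S(1−0.38)/(4σ)]^(1/4) = 94.13 K.
ΔT = T₂ − T₁ = -6.194 K.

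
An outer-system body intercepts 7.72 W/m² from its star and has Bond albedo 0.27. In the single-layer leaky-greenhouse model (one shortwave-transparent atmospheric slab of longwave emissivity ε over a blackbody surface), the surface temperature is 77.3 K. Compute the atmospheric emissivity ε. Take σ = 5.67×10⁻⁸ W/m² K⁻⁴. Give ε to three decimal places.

0.608

TOA balance gives T_e = 70.60 K.
T_s⁴ = T_e⁴·2/(2−ε) → ε = 2 − 2(T_e/T_s)⁴ = 2 − 2·(70.60/77.3)⁴ = 0.6081.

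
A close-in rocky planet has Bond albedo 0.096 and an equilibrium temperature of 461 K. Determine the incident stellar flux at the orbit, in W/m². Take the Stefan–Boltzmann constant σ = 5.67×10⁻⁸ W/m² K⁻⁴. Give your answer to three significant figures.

11300 W/m²

Invert the energy balance for S: S = 4σT⁴/(1−α).
σT⁴ = 5.67×10⁻⁸·(461)⁴ = 2561 W/m².
S = 4·2561/0.904 = 11330 W/m².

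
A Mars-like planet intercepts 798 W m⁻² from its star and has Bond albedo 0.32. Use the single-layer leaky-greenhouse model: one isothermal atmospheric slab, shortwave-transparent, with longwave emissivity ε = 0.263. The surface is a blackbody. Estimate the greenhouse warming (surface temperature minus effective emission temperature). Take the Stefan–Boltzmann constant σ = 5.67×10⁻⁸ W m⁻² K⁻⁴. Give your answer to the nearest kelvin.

8 K

The planet radiates to space at T_e = [S(1−α)/(4σ)]^(1/4) = 221.2 K.
Surface balance with a leaky layer gives σT_s⁴ = σT_e⁴·2/(2−ε), so T_s = T_e·[2/(2−0.263)]^(1/4) = 229.1 K.
T_s − T_e = 229.1 − 221.2 = 7.934 K.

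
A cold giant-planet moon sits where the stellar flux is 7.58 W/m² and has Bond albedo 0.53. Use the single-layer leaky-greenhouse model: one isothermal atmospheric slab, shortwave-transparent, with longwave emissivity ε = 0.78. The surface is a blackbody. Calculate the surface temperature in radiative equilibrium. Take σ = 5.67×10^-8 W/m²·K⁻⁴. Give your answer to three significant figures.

Effective emission temperature (TOA balance): σT_e⁴ = S(1−α)/4 = 0.8906 W/m² → T_e = 62.96 K.
Surface balance with a leaky layer gives σT_s⁴ = σT_e⁴·2/(2−ε), so T_s = T_e·[2/(2−0.78)]^(1/4) = 71.24 K.

71.2 K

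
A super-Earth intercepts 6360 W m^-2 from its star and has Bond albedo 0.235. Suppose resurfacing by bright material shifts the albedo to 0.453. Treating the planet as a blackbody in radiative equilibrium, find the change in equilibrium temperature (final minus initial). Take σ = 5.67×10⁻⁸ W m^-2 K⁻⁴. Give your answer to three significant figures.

-30.8 K

With α = 0.235, T₁ = 382.7 K.
Final:   T₂ = [S(1−0.453)/(4σ)]^(1/4) = 351.9 K.
ΔT = T₂ − T₁ = -30.78 K.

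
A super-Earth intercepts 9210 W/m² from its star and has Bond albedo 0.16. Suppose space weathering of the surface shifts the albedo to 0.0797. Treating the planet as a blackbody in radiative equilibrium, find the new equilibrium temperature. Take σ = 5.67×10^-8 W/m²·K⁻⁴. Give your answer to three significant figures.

With the new albedo, S(1−α₂)/4 = 2119 W/m², so T₂ = 439.7 K.

440 K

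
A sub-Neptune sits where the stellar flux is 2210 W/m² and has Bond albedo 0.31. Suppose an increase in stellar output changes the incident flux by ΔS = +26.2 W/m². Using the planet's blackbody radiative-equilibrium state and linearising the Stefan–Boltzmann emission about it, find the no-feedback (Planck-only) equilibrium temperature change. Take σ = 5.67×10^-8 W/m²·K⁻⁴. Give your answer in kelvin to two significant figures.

Reference equilibrium: T_e = [S(1−α)/(4σ)]^(1/4) = 286.4 K.
Only a fraction (1−α) is absorbed and it's spread over 4πR², so ΔF = (1−α)ΔS/4 = 4.519 W/m².
Planck response: λ_P = 4σT_e³ = 4·5.67×10⁻⁸·(286.4)³ = 5.325 W/m²/K.
Hence the no-feedback warming is ΔF/(4σT_e³) = 0.849 K.

0.85 K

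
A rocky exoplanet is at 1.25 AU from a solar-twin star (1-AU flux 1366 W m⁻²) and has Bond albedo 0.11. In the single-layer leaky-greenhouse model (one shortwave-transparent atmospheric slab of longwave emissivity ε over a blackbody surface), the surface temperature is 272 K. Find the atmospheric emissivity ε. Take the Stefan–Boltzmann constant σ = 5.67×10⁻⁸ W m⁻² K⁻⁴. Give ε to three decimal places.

0.746

By the inverse-square law, S = 1366/1.25² = 874.2 W m⁻².
TOA balance gives T_e = 242.0 K.
Inverting T_s⁴ = 2T_e⁴/(2−ε): (T_e/T_s)⁴ = 0.6268, so ε = 2(1 − 0.6268) = 0.7465.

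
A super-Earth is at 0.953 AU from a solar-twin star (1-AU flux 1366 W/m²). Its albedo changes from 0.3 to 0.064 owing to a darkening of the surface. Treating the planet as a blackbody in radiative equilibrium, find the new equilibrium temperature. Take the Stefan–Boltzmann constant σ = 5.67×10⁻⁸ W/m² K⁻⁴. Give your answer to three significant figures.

281 K

Irradiance scales as 1/d², so S = 1366 W/m² × (1/0.953)² = 1504 W/m².
T₂ = [S(1−α₂)/(4σ)]^(1/4) = [1504·0.936/(4σ)]^(1/4) = 280.7 K.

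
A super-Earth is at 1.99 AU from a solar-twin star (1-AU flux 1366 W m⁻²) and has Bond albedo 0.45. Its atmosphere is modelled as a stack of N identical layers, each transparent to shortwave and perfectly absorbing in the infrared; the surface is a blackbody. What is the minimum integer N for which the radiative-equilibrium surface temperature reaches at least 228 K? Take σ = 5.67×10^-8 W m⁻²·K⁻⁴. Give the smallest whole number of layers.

Irradiance scales as 1/d², so S = 1366 W m⁻² × (1/1.99)² = 344.9 W m⁻².
OLR = S(1−α)/4 = 47.43 W m⁻²; the top layer radiates at T_e = 170.1 K.
Since T_s⁴ = (N+1)T_e⁴, we need N ≥ (T_s/T_e)⁴ − 1 = 2.231.
Rounding up, N = 3.

3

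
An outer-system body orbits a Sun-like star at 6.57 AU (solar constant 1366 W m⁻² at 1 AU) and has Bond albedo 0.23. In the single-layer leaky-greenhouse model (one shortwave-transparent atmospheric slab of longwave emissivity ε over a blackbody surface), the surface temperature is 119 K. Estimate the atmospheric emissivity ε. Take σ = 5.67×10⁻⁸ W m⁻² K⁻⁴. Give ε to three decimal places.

Flux at the orbit: S = 1366/(6.57)² = 31.65 W m⁻².
TOA balance gives T_e = 101.8 K.
T_s⁴ = T_e⁴·2/(2−ε) → ε = 2 − 2(T_e/T_s)⁴ = 2 − 2·(101.8/119)⁴ = 0.9285.

0.928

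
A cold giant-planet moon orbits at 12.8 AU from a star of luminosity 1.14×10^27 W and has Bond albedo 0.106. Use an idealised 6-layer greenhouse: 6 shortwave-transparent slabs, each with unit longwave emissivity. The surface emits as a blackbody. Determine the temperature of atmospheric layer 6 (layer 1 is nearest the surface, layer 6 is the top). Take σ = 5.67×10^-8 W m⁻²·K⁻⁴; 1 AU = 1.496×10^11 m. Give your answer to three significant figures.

Orbital distance: d = 12.8 AU = 1.915×10^12 m.
Spreading L over a sphere of radius d: S = 1.14×10^27/(4π·1.91×10^12²) = 24.74 W m⁻².
OLR = S(1−α)/4 = 5.530 W m⁻²; the top layer radiates at T_e = 99.37 K.
The net upward flux σT_e⁴ is constant between every pair of levels, so T_k⁴ = (N+1−k)T_e⁴.
With k = 6: T_6 = (6+1−6)^¼·99.37 K = 99.37 K.

99.4 K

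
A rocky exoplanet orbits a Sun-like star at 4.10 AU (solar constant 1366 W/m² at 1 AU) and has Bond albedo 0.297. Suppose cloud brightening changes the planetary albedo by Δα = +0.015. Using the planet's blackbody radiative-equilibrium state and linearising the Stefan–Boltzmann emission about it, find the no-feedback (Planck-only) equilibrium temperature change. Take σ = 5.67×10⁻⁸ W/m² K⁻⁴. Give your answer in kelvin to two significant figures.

-0.67 K

Flux at the orbit: S = 1366/(4.10)² = 81.26 W/m².
The baseline emission temperature is T_e = 126.0 K.
The change in absorbed flux is Δ[S(1−α)/4] = −SΔα/4 = -0.3047 W/m².
The Planck feedback parameter is 4σT_e³ = 0.4535 W/m²/K.
ΔT₀ = ΔF/λ_P = -0.3047/0.4535 = -0.672 K.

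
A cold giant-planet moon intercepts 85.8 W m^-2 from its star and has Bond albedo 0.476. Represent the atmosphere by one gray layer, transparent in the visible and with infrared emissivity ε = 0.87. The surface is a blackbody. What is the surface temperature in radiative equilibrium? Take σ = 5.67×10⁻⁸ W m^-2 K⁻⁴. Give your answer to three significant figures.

The planet radiates to space at T_e = [S(1−α)/(4σ)]^(1/4) = 118.7 K.
The surface balance (absorbed SW + ε·downward IR = σT_s⁴) with T_a⁴ = T_s⁴/2 reduces to T_s = T_e·[2/(2−ε)]^¼ = 136.9 K.

137 kelvin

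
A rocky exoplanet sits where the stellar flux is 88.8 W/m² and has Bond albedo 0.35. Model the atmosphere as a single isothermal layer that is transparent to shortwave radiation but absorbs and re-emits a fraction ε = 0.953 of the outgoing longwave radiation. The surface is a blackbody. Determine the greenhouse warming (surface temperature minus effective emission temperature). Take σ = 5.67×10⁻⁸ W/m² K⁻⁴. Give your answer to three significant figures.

The planet radiates to space at T_e = [S(1−α)/(4σ)]^(1/4) = 126.3 K.
For a single slab of emissivity ε, T_s⁴ = 2T_e⁴/(2−ε); thus T_s = 126.3·(1.91)^(1/4) = 148.5 K.
T_s − T_e = 148.5 − 126.3 = 22.18 K.

22.2 kelvin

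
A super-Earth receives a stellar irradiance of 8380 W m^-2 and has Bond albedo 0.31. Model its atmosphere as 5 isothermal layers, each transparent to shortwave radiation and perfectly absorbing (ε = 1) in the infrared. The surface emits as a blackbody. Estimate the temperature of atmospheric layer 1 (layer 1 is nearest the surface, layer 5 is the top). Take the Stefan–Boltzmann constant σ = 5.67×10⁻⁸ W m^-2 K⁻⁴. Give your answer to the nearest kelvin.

598 kelvin

The effective emission temperature is T_e = [S(1−α)/(4σ)]^¼ = 399.6 K.
Each opaque layer satisfies 2T_j⁴ = T_{j−1}⁴ + T_{j+1}⁴, giving T_k⁴ = (N+1−k)T_e⁴.
With k = 1: T_1 = (5+1−1)^¼·399.6 K = 597.5 K.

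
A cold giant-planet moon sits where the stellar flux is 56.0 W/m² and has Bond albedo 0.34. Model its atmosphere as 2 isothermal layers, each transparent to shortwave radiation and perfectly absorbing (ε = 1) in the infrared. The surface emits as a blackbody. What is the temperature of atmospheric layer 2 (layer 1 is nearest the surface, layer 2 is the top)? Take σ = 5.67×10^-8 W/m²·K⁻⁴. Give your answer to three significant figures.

OLR = S(1−α)/4 = 9.240 W/m²; the top layer radiates at T_e = 113.0 K.
In the N-layer model, layer k (counted from the surface) has T_k = (N+1−k)^(1/4)·T_e.
With k = 2: T_2 = (2+1−2)^¼·113.0 K = 113.0 K.

113 K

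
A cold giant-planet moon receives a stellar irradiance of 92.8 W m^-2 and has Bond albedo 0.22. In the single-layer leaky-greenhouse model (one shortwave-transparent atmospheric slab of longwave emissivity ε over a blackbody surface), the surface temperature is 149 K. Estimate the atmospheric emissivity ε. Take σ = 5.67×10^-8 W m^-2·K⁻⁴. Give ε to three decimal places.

TOA balance gives T_e = 133.7 K.
Since (2−ε)/2 = (T_e/T_s)⁴ = 0.6475, ε = 0.7050.

0.705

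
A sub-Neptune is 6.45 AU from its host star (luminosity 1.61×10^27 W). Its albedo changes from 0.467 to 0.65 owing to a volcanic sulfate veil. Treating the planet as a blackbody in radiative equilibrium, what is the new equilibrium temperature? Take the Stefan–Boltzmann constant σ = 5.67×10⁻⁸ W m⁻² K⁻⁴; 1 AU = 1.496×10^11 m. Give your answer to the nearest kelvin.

d = 6.45 × 1.496×10^11 m = 9.649×10^11 m.
S = L/(4πd²) = 137.6 W m⁻².
T₂ = [S(1−α₂)/(4σ)]^(1/4) = [137.6·0.35/(4σ)]^(1/4) = 120.7 K.

121 kelvin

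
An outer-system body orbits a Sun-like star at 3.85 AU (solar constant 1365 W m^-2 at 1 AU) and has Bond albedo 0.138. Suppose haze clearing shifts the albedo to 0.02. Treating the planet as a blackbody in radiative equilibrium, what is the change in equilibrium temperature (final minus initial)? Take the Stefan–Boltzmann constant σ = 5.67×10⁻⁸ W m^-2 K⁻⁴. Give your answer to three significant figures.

Irradiance scales as 1/d², so S = 1365 W m^-2 × (1/3.85)² = 92.09 W m^-2.
With α = 0.138, T₁ = 136.8 K.
With α = 0.02, T₂ = 141.2 K.
ΔT = T₂ − T₁ = 4.458 K.

4.46 K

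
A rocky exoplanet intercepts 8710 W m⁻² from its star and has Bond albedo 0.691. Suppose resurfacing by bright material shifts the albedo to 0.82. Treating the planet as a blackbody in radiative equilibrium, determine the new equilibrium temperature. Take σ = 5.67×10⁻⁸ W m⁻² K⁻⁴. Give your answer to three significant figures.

288 K

With the new albedo, S(1−α₂)/4 = 392.0 W m⁻², so T₂ = 288.3 K.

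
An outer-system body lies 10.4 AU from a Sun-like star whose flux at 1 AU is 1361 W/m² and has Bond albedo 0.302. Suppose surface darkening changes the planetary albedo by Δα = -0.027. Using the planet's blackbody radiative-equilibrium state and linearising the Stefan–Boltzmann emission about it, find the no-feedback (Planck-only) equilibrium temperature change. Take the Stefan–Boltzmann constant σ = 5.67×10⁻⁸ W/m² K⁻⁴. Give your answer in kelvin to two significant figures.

Flux at the orbit: S = 1361/(10.4)² = 12.58 W/m².
The baseline emission temperature is T_e = 78.89 K.
TOA radiative forcing: ΔF = −S·Δα/4 = −12.58·(-0.027)/4 = 0.08494 W/m².
The Planck feedback parameter is 4σT_e³ = 0.1113 W/m²/K.
ΔT₀ = ΔF/λ_P = 0.08494/0.1113 = 0.763 K.

0.76 K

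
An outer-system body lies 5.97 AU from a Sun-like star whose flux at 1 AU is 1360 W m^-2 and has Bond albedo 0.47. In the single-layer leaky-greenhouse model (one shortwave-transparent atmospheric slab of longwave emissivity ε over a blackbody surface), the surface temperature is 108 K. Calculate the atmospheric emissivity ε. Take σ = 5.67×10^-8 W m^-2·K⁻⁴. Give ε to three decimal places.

Flux at the orbit: S = 1360/(5.97)² = 38.16 W m^-2.
Effective temperature: T_e = [S(1−α)/(4σ)]^(1/4) = 97.18 K.
T_s⁴ = T_e⁴·2/(2−ε) → ε = 2 − 2(T_e/T_s)⁴ = 2 − 2·(97.18/108)⁴ = 0.6891.

0.689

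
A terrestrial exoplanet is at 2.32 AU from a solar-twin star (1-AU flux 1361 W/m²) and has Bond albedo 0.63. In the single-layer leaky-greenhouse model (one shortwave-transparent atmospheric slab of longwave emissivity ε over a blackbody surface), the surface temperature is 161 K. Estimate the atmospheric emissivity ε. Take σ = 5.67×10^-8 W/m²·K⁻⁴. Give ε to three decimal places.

0.772

By the inverse-square law, S = 1361/2.32² = 252.9 W/m².
First, T_e = [252.9·(1−0.63)/(4σ)]^(1/4) = 142.5 K.
T_s⁴ = T_e⁴·2/(2−ε) → ε = 2 − 2(T_e/T_s)⁴ = 2 − 2·(142.5/161)⁴ = 0.7721.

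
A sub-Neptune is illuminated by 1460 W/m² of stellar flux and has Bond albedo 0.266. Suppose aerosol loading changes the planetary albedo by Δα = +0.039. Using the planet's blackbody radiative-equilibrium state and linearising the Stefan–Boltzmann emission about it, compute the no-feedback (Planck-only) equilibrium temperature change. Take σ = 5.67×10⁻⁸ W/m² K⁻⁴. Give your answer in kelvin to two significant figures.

-3.5 K

The baseline emission temperature is T_e = 262.2 K.
TOA radiative forcing: ΔF = −S·Δα/4 = −1460·(+0.039)/4 = -14.23 W/m².
Planck response: λ_P = 4σT_e³ = 4·5.67×10⁻⁸·(262.2)³ = 4.087 W/m²/K.
So ΔT₀ = -14.23/4.087 = -3.48 K.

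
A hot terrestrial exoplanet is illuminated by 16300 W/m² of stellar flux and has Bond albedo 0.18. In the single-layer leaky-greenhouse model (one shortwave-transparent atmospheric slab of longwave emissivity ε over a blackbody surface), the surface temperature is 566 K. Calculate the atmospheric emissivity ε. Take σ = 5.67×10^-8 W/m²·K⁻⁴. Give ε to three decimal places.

0.852

Effective temperature: T_e = [S(1−α)/(4σ)]^(1/4) = 492.7 K.
Inverting T_s⁴ = 2T_e⁴/(2−ε): (T_e/T_s)⁴ = 0.5742, so ε = 2(1 − 0.5742) = 0.8515.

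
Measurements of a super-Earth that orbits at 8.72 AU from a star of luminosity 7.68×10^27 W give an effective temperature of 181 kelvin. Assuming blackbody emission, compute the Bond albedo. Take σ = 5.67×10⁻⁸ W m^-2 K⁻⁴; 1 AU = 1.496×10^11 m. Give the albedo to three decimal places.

Orbital distance: d = 8.72 AU = 1.305×10^12 m.
Flux at the orbit: S = L/(4πd²) = 7.68×10^27/(4π·(1.30×10^12)²) = 359.1 W m^-2.
From σT⁴ = S(1−α)/4 we invert for α: 1−α = 4σT⁴/S.
4σT⁴ = 4·5.67×10⁻⁸·(181)⁴ = 243.4 W m^-2.
1−α = 243.4/359.1 = 0.6778, so α = 0.3222.

0.322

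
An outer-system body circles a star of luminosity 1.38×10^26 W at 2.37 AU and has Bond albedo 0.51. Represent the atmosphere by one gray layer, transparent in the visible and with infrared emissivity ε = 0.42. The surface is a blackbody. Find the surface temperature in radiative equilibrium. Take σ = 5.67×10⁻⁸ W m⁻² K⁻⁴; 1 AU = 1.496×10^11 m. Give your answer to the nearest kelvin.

d = 2.37 × 1.496×10^11 m = 3.546×10^11 m.
Spreading L over a sphere of radius d: S = 1.38×10^26/(4π·3.55×10^11²) = 87.36 W m⁻².
Effective emission temperature (TOA balance): σT_e⁴ = S(1−α)/4 = 10.70 W m⁻² → T_e = 117.2 K.
The surface balance (absorbed SW + ε·downward IR = σT_s⁴) with T_a⁴ = T_s⁴/2 reduces to T_s = T_e·[2/(2−ε)]^¼ = 124.3 K.

124 K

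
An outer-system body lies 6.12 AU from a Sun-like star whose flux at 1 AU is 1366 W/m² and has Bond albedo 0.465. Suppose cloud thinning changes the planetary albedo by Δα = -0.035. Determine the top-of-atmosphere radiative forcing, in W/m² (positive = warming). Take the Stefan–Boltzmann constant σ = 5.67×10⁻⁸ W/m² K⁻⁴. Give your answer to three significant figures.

Irradiance scales as 1/d², so S = 1366 W/m² × (1/6.12)² = 36.47 W/m².
ΔF = −(S/4)Δα = −(36.47/4)×(-0.035) = 0.3191 W/m².

0.319 W/m²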